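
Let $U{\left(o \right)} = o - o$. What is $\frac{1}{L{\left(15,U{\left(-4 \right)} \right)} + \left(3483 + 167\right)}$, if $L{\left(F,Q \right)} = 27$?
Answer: $\frac{1}{3677} \approx 0.00027196$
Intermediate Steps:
$U{\left(o \right)} = 0$
$\frac{1}{L{\left(15,U{\left(-4 \right)} \right)} + \left(3483 + 167\right)} = \frac{1}{27 + \left(3483 + 167\right)} = \frac{1}{27 + 3650} = \frac{1}{3677}$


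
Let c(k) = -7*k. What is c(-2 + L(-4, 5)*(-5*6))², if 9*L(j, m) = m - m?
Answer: 196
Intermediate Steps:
L(j, m) = 0 (L(j, m) = (m - m)/9 = (⅑)*0 = 0)
c(-2 + L(-4, 5)*(-5*6))² = (-7*(-2 + 0*(-5*6)))² = (-7*(-2 + 0*(-30)))² = (-7*(-2 + 0))² = (-7*(-2))² = 14² = 196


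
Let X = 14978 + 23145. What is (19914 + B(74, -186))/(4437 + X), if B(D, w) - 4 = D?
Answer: 357/760 ≈ 0.46974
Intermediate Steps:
B(D, w) = 4 + D
X = 38123
(19914 + B(74, -186))/(4437 + X) = (19914 + (4 + 74))/(4437 + 38123) = (19914 + 78)/42560 = 19992*(1/42560) = 357/760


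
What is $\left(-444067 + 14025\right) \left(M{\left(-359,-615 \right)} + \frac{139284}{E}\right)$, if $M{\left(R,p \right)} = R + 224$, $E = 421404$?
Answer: $\frac{2033749465896}{35117} \approx 5.7914 \cdot 10^{7}$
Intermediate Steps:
$M{\left(R,p \right)} = 224 + R$
$\left(-444067 + 14025\right) \left(M{\left(-359,-615 \right)} + \frac{139284}{E}\right) = \left(-444067 + 14025\right) \left(\left(224 - 359\right) + \frac{139284}{421404}\right) = - 430042 \left(-135 + 139284 \cdot \frac{1}{421404}\right) = - 430042 \left(-135 + \frac{11607}{35117}\right) = \left(-430042\right) \left(- \frac{4729188}{35117}\right) = \frac{2033749465896}{35117}$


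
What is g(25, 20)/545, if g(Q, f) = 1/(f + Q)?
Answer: 1/24525 ≈ 4.0775e-5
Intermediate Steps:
g(Q, f) = 1/(Q + f)
g(25, 20)/545 = 1/((25 + 20)*545) = (1/545)/45 = (1/45)*(1/545) = 1/24525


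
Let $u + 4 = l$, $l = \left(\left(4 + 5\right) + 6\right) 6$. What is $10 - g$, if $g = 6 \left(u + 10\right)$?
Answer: $-566$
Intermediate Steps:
$l = 90$ ($l = \left(9 + 6\right) 6 = 15 \cdot 6 = 90$)
$u = 86$ ($u = -4 + 90 = 86$)
$g = 576$ ($g = 6 \left(86 + 10\right) = 6 \cdot 96 = 576$)
$10 - g = 10 - 576 = -566$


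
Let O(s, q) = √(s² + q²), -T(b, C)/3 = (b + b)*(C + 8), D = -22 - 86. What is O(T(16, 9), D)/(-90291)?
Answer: -4*√18577/30097 ≈ -0.018114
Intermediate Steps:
D = -108
T(b, C) = -6*b*(8 + C) (T(b, C) = -3*(b + b)*(C + 8) = -3*2*b*(8 + C) = -6*b*(8 + C))
O(s, q) = √(q² + s²)
O(T(16, 9), D)/(-90291) = √((-108)² + (-6*16*(8 + 9))²)/(-90291) = √(11664 + (-6*16*17)²)*(-1/90291) = √(11664 + (-1632)²)*(-1/90291) = √(11664 + 2663424)*(-1/90291) = √2675088*(-1/90291) = (12*√18577)*(-1/90291) = -4*√18577/30097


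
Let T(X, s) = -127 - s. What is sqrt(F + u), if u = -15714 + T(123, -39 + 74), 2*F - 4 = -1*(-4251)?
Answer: I*sqrt(54994)/2 ≈ 117.25*I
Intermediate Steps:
F = 4255/2 (F = 2 + (-1*(-4251))/2 = 2 + (1/2)*4251 = 2 + 4251/2 = 4255/2 ≈ 2127.5)
u = -15876 (u = -15714 + (-127 - (-39 + 74)) = -15714 + (-127 - 1*35) = -15714 + (-127 - 35) = -15714 - 162 = -15876)
sqrt(F + u) = sqrt(4255/2 - 15876) = sqrt(-27497/2) = I*sqrt(54994)/2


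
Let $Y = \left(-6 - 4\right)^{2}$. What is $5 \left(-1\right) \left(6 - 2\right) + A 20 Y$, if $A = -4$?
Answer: $-8020$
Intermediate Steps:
$Y = 100$ ($Y = \left(-10\right)^{2} = 100$)
$5 \left(-1\right) \left(6 - 2\right) + A 20 Y = 5 \left(-1\right) \left(6 - 2\right) + \left(-4\right) 20 \cdot 100 = \left(-5\right) 4 - 8000 = -20 - 8000 = -8020$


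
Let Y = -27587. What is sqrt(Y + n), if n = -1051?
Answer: 3*I*sqrt(3182) ≈ 169.23*I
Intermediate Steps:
sqrt(Y + n) = sqrt(-27587 - 1051) = sqrt(-28638) = 3*I*sqrt(3182)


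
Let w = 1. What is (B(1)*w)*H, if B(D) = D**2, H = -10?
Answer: -10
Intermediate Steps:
(B(1)*w)*H = (1**2*1)*(-10) = (1*1)*(-10) = 1*(-10) = -10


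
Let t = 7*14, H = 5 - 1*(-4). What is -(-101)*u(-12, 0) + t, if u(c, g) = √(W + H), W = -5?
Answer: 300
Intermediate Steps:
H = 9 (H = 5 + 4 = 9)
t = 98
u(c, g) = 2 (u(c, g) = √(-5 + 9) = √4 = 2)
-(-101)*u(-12, 0) + t = -(-101)*2 + 98 = -101*(-2) + 98 = 202 + 98 = 300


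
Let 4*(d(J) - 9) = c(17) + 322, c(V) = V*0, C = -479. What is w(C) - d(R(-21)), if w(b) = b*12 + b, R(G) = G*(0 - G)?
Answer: -12633/2 ≈ -6316.5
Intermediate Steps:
R(G) = -G² (R(G) = G*(-G) = -G²)
w(b) = 13*b (w(b) = 12*b + b = 13*b)
c(V) = 0
d(J) = 179/2 (d(J) = 9 + (0 + 322)/4 = 9 + (¼)*322 = 9 + 161/2 = 179/2)
w(C) - d(R(-21)) = 13*(-479) - 1*179/2 = -6227 - 179/2 = -12633/2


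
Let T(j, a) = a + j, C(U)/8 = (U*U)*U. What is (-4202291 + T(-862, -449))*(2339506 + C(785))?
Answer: -16277324306686612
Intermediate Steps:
C(U) = 8*U**3 (C(U) = 8*((U*U)*U) = 8*(U**2*U) = 8*U**3)
(-4202291 + T(-862, -449))*(2339506 + C(785)) = (-4202291 + (-449 - 862))*(2339506 + 8*785**3) = (-4202291 - 1311)*(2339506 + 8*483736625) = -4203602*(2339506 + 3869893000) = -4203602*3872232506 = -16277324306686612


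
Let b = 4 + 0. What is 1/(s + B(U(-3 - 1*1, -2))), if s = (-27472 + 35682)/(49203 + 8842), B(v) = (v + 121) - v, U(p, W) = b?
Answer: 11609/1406331 ≈ 0.0082548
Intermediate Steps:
b = 4
U(p, W) = 4
B(v) = 121 (B(v) = (121 + v) - v = 121)
s = 1642/11609 (s = 8210/58045 = 8210*(1/58045) = 1642/11609 ≈ 0.14144)
1/(s + B(U(-3 - 1*1, -2))) = 1/(1642/11609 + 121) = 1/(1406331/11609) = 11609/1406331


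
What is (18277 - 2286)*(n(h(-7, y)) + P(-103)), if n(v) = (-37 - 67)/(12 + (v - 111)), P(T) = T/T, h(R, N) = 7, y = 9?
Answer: 783559/23 ≈ 34068.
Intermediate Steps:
P(T) = 1
n(v) = -104/(-99 + v) (n(v) = -104/(12 + (-111 + v)) = -104/(-99 + v))
(18277 - 2286)*(n(h(-7, y)) + P(-103)) = (18277 - 2286)*(-104/(-99 + 7) + 1) = 15991*(-104/(-92) + 1) = 15991*(-104*(-1/92) + 1) = 15991*(26/23 + 1) = 15991*(49/23) = 783559/23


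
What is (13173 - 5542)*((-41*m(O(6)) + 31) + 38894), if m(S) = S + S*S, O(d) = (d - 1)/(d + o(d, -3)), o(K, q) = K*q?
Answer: 42784231685/144 ≈ 2.9711e+8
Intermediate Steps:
O(d) = -(-1 + d)/(2*d) (O(d) = (d - 1)/(d + d*(-3)) = (-1 + d)/(d - 3*d) = (-1 + d)/((-2*d)) = (-1 + d)*(-1/(2*d)) = -(-1 + d)/(2*d))
m(S) = S + S²
(13173 - 5542)*((-41*m(O(6)) + 31) + 38894) = (13173 - 5542)*((-41*(½)*(1 - 1*6)/6*(1 + (½)*(1 - 1*6)/6) + 31) + 38894) = 7631*((-41*(½)*(⅙)*(1 - 6)*(1 + (½)*(⅙)*(1 - 6)) + 31) + 38894) = 7631*((-41*(½)*(⅙)*(-5)*(1 + (½)*(⅙)*(-5)) + 31) + 38894) = 7631*((-(-205)*(1 - 5/12)/12 + 31) + 38894) = 7631*((-(-205)*7/(12*12) + 31) + 38894) = 7631*((-41*(-35/144) + 31) + 38894) = 7631*((1435/144 + 31) + 38894) = 7631*(5899/144 + 38894) = 7631*(5606635/144) = 42784231685/144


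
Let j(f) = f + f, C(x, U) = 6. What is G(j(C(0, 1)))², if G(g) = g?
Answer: 144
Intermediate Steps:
j(f) = 2*f
G(j(C(0, 1)))² = (2*6)² = 12² = 144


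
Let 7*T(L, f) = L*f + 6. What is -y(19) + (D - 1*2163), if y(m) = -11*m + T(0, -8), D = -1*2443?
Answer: -30785/7 ≈ -4397.9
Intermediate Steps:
T(L, f) = 6/7 + L*f/7 (T(L, f) = (L*f + 6)/7 = (6 + L*f)/7 = 6/7 + L*f/7)
D = -2443
y(m) = 6/7 - 11*m (y(m) = -11*m + (6/7 + (⅐)*0*(-8)) = -11*m + (6/7 + 0) = -11*m + 6/7 = 6/7 - 11*m)
-y(19) + (D - 1*2163) = -(6/7 - 11*19) + (-2443 - 1*2163) = -(6/7 - 209) + (-2443 - 2163) = -1*(-1457/7) - 4606 = 1457/7 - 4606 = -30785/7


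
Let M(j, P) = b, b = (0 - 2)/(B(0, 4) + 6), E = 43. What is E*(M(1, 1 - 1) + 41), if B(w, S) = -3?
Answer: 5203/3 ≈ 1734.3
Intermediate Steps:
b = -⅔ (b = (0 - 2)/(-3 + 6) = -2/3 = -2*⅓ = -⅔ ≈ -0.66667)
M(j, P) = -⅔
E*(M(1, 1 - 1) + 41) = 43*(-⅔ + 41) = 43*(121/3) = 5203/3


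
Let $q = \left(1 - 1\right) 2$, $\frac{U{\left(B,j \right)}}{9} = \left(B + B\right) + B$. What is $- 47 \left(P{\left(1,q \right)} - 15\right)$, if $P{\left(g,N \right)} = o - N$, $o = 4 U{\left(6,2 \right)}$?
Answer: $-29751$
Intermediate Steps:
$U{\left(B,j \right)} = 27 B$ ($U{\left(B,j \right)} = 9 \left(\left(B + B\right) + B\right) = 9 \left(2 B + B\right) = 9 \cdot 3 B = 27 B$)
$o = 648$ ($o = 4 \cdot 27 \cdot 6 = 4 \cdot 162 = 648$)
$q = 0$ ($q = 0 \cdot 2 = 0$)
$P{\left(g,N \right)} = 648 - N$
$- 47 \left(P{\left(1,q \right)} - 15\right) = - 47 \left(\left(648 - 0\right) - 15\right) = - 47 \left(\left(648 + 0\right) - 15\right) = - 47 \left(648 - 15\right) = \left(-47\right) 633 = -29751$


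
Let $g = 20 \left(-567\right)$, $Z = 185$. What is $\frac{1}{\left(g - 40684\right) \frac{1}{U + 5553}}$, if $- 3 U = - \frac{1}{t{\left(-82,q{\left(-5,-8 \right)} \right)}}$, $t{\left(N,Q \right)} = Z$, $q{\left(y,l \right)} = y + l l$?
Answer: $- \frac{770479}{7218330} \approx -0.10674$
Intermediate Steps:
$q{\left(y,l \right)} = y + l^{2}$
$t{\left(N,Q \right)} = 185$
$g = -11340$
$U = \frac{1}{555}$ ($U = - \frac{\left(-1\right) \frac{1}{185}}{3} = \left(- \frac{1}{3}\right) \left(- \frac{1}{185}\right) = \frac{1}{555} \approx 0.0018018$)
$\frac{1}{\left(g - 40684\right) \frac{1}{U + 5553}} = \frac{1}{\left(-11340 - 40684\right) \frac{1}{\frac{1}{555} + 5553}} = \frac{1}{\left(-52024\right) \frac{1}{\frac{3081916}{555}}} = \frac{1}{\left(-52024\right) \frac{555}{3081916}} = \frac{1}{- \frac{7218330}{770479}} = - \frac{770479}{7218330}$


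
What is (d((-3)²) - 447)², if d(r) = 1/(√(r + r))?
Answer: (2682 - √2)²/36 ≈ 1.9960e+5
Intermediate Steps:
d(r) = √2/(2*√r) (d(r) = 1/(√(2*r)) = 1/(√2*√r) = √2/(2*√r))
(d((-3)²) - 447)² = (√2/(2*√((-3)²)) - 447)² = (√2/(2*√9) - 447)² = ((½)*√2*(⅓) - 447)² = (√2/6 - 447)² = (-447 + √2/6)²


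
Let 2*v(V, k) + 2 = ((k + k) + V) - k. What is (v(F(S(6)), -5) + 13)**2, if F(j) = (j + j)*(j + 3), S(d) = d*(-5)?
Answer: 2686321/4 ≈ 6.7158e+5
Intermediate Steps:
S(d) = -5*d
F(j) = 2*j*(3 + j) (F(j) = (2*j)*(3 + j) = 2*j*(3 + j))
v(V, k) = -1 + V/2 + k/2 (v(V, k) = -1 + (((k + k) + V) - k)/2 = -1 + ((2*k + V) - k)/2 = -1 + ((V + 2*k) - k)/2 = -1 + (V + k)/2 = -1 + (V/2 + k/2) = -1 + V/2 + k/2)
(v(F(S(6)), -5) + 13)**2 = ((-1 + (2*(-5*6)*(3 - 5*6))/2 + (1/2)*(-5)) + 13)**2 = ((-1 + (2*(-30)*(3 - 30))/2 - 5/2) + 13)**2 = ((-1 + (2*(-30)*(-27))/2 - 5/2) + 13)**2 = ((-1 + (1/2)*1620 - 5/2) + 13)**2 = ((-1 + 810 - 5/2) + 13)**2 = (1613/2 + 13)**2 = (1639/2)**2 = 2686321/4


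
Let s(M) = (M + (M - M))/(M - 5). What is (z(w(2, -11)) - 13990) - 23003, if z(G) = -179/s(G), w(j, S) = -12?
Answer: -446959/12 ≈ -37247.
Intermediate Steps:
s(M) = M/(-5 + M) (s(M) = (M + 0)/(-5 + M) = M/(-5 + M))
z(G) = -179*(-5 + G)/G
(z(w(2, -11)) - 13990) - 23003 = ((-179 + 895/(-12)) - 13990) - 23003 = ((-179 + 895*(-1/12)) - 13990) - 23003 = ((-179 - 895/12) - 13990) - 23003 = (-3043/12 - 13990) - 23003 = -170923/12 - 23003 = -446959/12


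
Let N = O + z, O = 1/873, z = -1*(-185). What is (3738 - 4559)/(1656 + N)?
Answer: -716733/1607194 ≈ -0.44595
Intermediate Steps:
z = 185
O = 1/873 ≈ 0.0011455
N = 161506/873 (N = 1/873 + 185 = 161506/873 ≈ 185.00)
(3738 - 4559)/(1656 + N) = (3738 - 4559)/(1656 + 161506/873) = -821/1607194/873 = -821*873/1607194 = -716733/1607194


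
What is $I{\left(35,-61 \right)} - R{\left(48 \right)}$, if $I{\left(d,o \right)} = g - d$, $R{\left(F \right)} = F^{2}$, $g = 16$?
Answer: $-2323$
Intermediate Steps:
$I{\left(d,o \right)} = 16 - d$
$I{\left(35,-61 \right)} - R{\left(48 \right)} = \left(16 - 35\right) - 48^{2} = \left(16 - 35\right) - 2304 = -19 - 2304 = -2323$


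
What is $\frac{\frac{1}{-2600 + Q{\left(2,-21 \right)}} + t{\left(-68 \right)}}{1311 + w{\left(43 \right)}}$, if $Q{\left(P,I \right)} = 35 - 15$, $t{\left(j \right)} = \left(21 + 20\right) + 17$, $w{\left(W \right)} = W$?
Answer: $\frac{149639}{3493320} \approx 0.042836$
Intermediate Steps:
$t{\left(j \right)} = 58$ ($t{\left(j \right)} = 41 + 17 = 58$)
$Q{\left(P,I \right)} = 20$
$\frac{\frac{1}{-2600 + Q{\left(2,-21 \right)}} + t{\left(-68 \right)}}{1311 + w{\left(43 \right)}} = \frac{\frac{1}{-2600 + 20} + 58}{1311 + 43} = \frac{\frac{1}{-2580} + 58}{1354} = \left(- \frac{1}{2580} + 58\right) \frac{1}{1354} = \frac{149639}{2580} \cdot \frac{1}{1354} = \frac{149639}{3493320}$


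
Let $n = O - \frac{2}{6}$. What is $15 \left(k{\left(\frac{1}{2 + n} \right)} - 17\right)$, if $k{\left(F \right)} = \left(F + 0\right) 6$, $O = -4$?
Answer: $- \frac{2055}{7} \approx -293.57$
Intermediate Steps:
$n = - \frac{13}{3}$ ($n = -4 - \frac{2}{6} = -4 - 2 \cdot \frac{1}{6} = -4 - \frac{1}{3} = - \frac{13}{3} \approx -4.3333$)
$k{\left(F \right)} = 6 F$ ($k{\left(F \right)} = F 6 = 6 F$)
$15 \left(k{\left(\frac{1}{2 + n} \right)} - 17\right) = 15 \left(\frac{6}{2 - \frac{13}{3}} - 17\right) = 15 \left(\frac{6}{- \frac{7}{3}} - 17\right) = 15 \left(6 \left(- \frac{3}{7}\right) - 17\right) = 15 \left(- \frac{18}{7} - 17\right) = 15 \left(- \frac{137}{7}\right) = - \frac{2055}{7}$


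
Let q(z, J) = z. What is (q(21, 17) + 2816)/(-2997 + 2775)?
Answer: -2837/222 ≈ -12.779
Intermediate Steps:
(q(21, 17) + 2816)/(-2997 + 2775) = (21 + 2816)/(-2997 + 2775) = 2837/(-222) = 2837*(-1/222) = -2837/222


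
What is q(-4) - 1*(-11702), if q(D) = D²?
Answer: 11718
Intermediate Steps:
q(-4) - 1*(-11702) = (-4)² - 1*(-11702) = 16 + 11702 = 11718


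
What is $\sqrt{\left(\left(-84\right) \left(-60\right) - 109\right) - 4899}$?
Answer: $4 \sqrt{2} \approx 5.6569$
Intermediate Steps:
$\sqrt{\left(\left(-84\right) \left(-60\right) - 109\right) - 4899} = \sqrt{\left(5040 - 109\right) - 4899} = \sqrt{4931 - 4899} = \sqrt{32} = 4 \sqrt{2}$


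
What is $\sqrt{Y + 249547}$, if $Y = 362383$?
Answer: $\sqrt{611930} \approx 782.26$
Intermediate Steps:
$\sqrt{Y + 249547} = \sqrt{362383 + 249547} = \sqrt{611930}$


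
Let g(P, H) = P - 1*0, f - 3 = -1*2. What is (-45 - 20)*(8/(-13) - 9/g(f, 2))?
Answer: 625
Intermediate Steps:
f = 1 (f = 3 - 1*2 = 3 - 2 = 1)
g(P, H) = P (g(P, H) = P + 0 = P)
(-45 - 20)*(8/(-13) - 9/g(f, 2)) = (-45 - 20)*(8/(-13) - 9/1) = -65*(8*(-1/13) - 9*1) = -65*(-8/13 - 9) = -65*(-125/13) = 625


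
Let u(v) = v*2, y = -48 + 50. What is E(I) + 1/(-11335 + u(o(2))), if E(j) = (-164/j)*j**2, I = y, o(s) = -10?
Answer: -3724441/11355 ≈ -328.00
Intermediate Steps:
y = 2
u(v) = 2*v
I = 2
E(j) = -164*j
E(I) + 1/(-11335 + u(o(2))) = -164*2 + 1/(-11335 + 2*(-10)) = -328 + 1/(-11335 - 20) = -328 + 1/(-11355) = -328 - 1/11355 = -3724441/11355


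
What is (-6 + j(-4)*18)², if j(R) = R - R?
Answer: 36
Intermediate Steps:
j(R) = 0
(-6 + j(-4)*18)² = (-6 + 0*18)² = (-6 + 0)² = (-6)² = 36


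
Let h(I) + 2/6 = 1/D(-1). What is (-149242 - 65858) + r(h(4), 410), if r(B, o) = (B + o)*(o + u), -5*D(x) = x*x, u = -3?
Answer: -151202/3 ≈ -50401.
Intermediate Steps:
D(x) = -x²/5 (D(x) = -x*x/5 = -x²/5)
h(I) = -16/3 (h(I) = -⅓ + 1/(-⅕*(-1)²) = -⅓ + 1/(-⅕*1) = -⅓ + 1/(-⅕) = -⅓ - 5 = -16/3)
r(B, o) = (-3 + o)*(B + o) (r(B, o) = (B + o)*(o - 3) = (B + o)*(-3 + o) = (-3 + o)*(B + o))
(-149242 - 65858) + r(h(4), 410) = (-149242 - 65858) + (410² - 3*(-16/3) - 3*410 - 16/3*410) = -215100 + (168100 + 16 - 1230 - 6560/3) = -215100 + 494098/3 = -151202/3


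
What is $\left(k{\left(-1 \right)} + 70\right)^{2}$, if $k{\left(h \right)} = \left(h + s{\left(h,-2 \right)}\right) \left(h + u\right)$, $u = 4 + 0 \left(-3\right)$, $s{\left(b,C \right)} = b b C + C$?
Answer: $3025$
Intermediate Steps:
$s{\left(b,C \right)} = C + C b^{2}$ ($s{\left(b,C \right)} = b^{2} C + C = C b^{2} + C = C + C b^{2}$)
$u = 4$ ($u = 4 + 0 = 4$)
$k{\left(h \right)} = \left(4 + h\right) \left(-2 + h - 2 h^{2}\right)$ ($k{\left(h \right)} = \left(h - 2 \left(1 + h^{2}\right)\right) \left(h + 4\right) = \left(h - \left(2 + 2 h^{2}\right)\right) \left(4 + h\right) = \left(-2 + h - 2 h^{2}\right) \left(4 + h\right) = \left(4 + h\right) \left(-2 + h - 2 h^{2}\right)$)
$\left(k{\left(-1 \right)} + 70\right)^{2} = \left(\left(-8 - 7 \left(-1\right)^{2} - 2 \left(-1\right)^{3} + 2 \left(-1\right)\right) + 70\right)^{2} = \left(\left(-8 - 7 - -2 - 2\right) + 70\right)^{2} = \left(\left(-8 - 7 + 2 - 2\right) + 70\right)^{2} = \left(-15 + 70\right)^{2} = 55^{2} = 3025$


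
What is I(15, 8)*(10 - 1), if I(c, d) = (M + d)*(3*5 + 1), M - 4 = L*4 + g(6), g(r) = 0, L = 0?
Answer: 1728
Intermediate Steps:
M = 4 (M = 4 + (0*4 + 0) = 4 + (0 + 0) = 4 + 0 = 4)
I(c, d) = 64 + 16*d (I(c, d) = (4 + d)*(3*5 + 1) = (4 + d)*(15 + 1) = (4 + d)*16 = 64 + 16*d)
I(15, 8)*(10 - 1) = (64 + 16*8)*(10 - 1) = (64 + 128)*9 = 192*9 = 1728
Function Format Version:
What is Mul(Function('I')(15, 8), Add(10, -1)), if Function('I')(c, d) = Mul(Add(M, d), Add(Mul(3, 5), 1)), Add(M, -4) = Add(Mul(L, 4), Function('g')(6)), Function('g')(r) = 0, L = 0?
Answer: 1728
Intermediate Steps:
M = 4 (M = Add(4, Add(Mul(0, 4), 0)) = Add(4, Add(0, 0)) = Add(4, 0) = 4)
Function('I')(c, d) = Add(64, Mul(16, d)) (Function('I')(c, d) = Mul(Add(4, d), Add(Mul(3, 5), 1)) = Mul(Add(4, d), Add(15, 1)) = Mul(Add(4, d), 16) = Add(64, Mul(16, d)))
Mul(Function('I')(15, 8), Add(10, -1)) = Mul(Add(64, Mul(16, 8)), Add(10, -1)) = Mul(Add(64, 128), 9) = Mul(192, 9) = 1728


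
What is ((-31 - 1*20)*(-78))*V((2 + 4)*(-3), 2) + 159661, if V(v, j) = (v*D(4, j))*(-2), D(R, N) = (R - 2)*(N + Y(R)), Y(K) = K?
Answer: 1878157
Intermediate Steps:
D(R, N) = (-2 + R)*(N + R) (D(R, N) = (R - 2)*(N + R) = (-2 + R)*(N + R))
V(v, j) = -2*v*(8 + 2*j) (V(v, j) = (v*(4² - 2*j - 2*4 + j*4))*(-2) = (v*(16 - 2*j - 8 + 4*j))*(-2) = (v*(8 + 2*j))*(-2) = -2*v*(8 + 2*j))
((-31 - 1*20)*(-78))*V((2 + 4)*(-3), 2) + 159661 = ((-31 - 1*20)*(-78))*(-4*(2 + 4)*(-3)*(4 + 2)) + 159661 = ((-31 - 20)*(-78))*(-4*6*(-3)*6) + 159661 = (-51*(-78))*(-4*(-18)*6) + 159661 = 3978*432 + 159661 = 1718496 + 159661 = 1878157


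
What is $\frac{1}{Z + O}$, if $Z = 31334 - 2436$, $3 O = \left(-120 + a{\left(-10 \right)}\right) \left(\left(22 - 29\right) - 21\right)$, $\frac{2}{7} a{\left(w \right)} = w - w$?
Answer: $\frac{1}{30018} \approx 3.3313 \cdot 10^{-5}$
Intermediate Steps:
$a{\left(w \right)} = 0$ ($a{\left(w \right)} = \frac{7 \left(w - w\right)}{2} = \frac{7}{2} \cdot 0 = 0$)
$O = 1120$ ($O = \frac{\left(-120 + 0\right) \left(\left(22 - 29\right) - 21\right)}{3} = \frac{\left(-120\right) \left(-7 - 21\right)}{3} = \frac{\left(-120\right) \left(-28\right)}{3} = \frac{1}{3} \cdot 3360 = 1120$)
$Z = 28898$
$\frac{1}{Z + O} = \frac{1}{28898 + 1120} = \frac{1}{30018}$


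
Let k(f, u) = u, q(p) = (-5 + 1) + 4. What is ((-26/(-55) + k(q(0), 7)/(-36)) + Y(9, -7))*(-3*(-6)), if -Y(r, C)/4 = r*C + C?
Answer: 554951/110 ≈ 5045.0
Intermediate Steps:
q(p) = 0 (q(p) = -4 + 4 = 0)
Y(r, C) = -4*C - 4*C*r (Y(r, C) = -4*(r*C + C) = -4*(C*r + C) = -4*(C + C*r) = -4*C - 4*C*r)
((-26/(-55) + k(q(0), 7)/(-36)) + Y(9, -7))*(-3*(-6)) = ((-26/(-55) + 7/(-36)) - 4*(-7)*(1 + 9))*(-3*(-6)) = ((-26*(-1/55) + 7*(-1/36)) - 4*(-7)*10)*18 = ((26/55 - 7/36) + 280)*18 = (551/1980 + 280)*18 = (554951/1980)*18 = 554951/110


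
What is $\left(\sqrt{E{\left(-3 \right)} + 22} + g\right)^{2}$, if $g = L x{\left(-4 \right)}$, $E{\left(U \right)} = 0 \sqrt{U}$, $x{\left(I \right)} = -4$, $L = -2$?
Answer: $\left(8 + \sqrt{22}\right)^{2} \approx 161.05$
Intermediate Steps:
$E{\left(U \right)} = 0$
$g = 8$ ($g = \left(-2\right) \left(-4\right) = 8$)
$\left(\sqrt{E{\left(-3 \right)} + 22} + g\right)^{2} = \left(\sqrt{0 + 22} + 8\right)^{2} = \left(\sqrt{22} + 8\right)^{2} = \left(8 + \sqrt{22}\right)^{2}$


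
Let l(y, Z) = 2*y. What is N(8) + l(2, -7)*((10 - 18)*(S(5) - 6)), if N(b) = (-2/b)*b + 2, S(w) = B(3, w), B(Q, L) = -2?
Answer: 256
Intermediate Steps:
S(w) = -2
N(b) = 0 (N(b) = -2 + 2 = 0)
N(8) + l(2, -7)*((10 - 18)*(S(5) - 6)) = 0 + (2*2)*((10 - 18)*(-2 - 6)) = 0 + 4*(-8*(-8)) = 0 + 4*64 = 0 + 256 = 256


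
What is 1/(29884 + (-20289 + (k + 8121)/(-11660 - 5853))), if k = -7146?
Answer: 17513/168036260 ≈ 0.00010422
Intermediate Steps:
1/(29884 + (-20289 + (k + 8121)/(-11660 - 5853))) = 1/(29884 + (-20289 + (-7146 + 8121)/(-11660 - 5853))) = 1/(29884 + (-20289 + 975/(-17513))) = 1/(29884 + (-20289 + 975*(-1/17513))) = 1/(29884 + (-20289 - 975/17513)) = 1/(29884 - 355322232/17513) = 1/(168036260/17513) = 17513/168036260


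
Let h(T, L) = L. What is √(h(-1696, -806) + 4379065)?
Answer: √4378259 ≈ 2092.4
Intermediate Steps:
√(h(-1696, -806) + 4379065) = √(-806 + 4379065) = √4378259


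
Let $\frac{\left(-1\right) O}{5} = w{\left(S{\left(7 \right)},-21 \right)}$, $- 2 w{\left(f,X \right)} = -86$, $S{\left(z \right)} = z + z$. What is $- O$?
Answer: $215$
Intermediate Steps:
$S{\left(z \right)} = 2 z$
$w{\left(f,X \right)} = 43$ ($w{\left(f,X \right)} = \left(- \frac{1}{2}\right) \left(-86\right) = 43$)
$O = -215$ ($O = \left(-5\right) 43 = -215$)
$- O = \left(-1\right) \left(-215\right) = 215$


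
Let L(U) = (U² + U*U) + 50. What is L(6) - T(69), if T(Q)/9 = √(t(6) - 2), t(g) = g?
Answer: 104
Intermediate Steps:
L(U) = 50 + 2*U² (L(U) = (U² + U²) + 50 = 2*U² + 50 = 50 + 2*U²)
T(Q) = 18 (T(Q) = 9*√(6 - 2) = 9*√4 = 9*2 = 18)
L(6) - T(69) = (50 + 2*6²) - 1*18 = (50 + 2*36) - 18 = (50 + 72) - 18 = 122 - 18 = 104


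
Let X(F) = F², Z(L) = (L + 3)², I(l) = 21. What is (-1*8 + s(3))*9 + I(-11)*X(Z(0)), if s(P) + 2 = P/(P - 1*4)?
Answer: 1584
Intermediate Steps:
Z(L) = (3 + L)²
s(P) = -2 + P/(-4 + P) (s(P) = -2 + P/(P - 1*4) = -2 + P/(P - 4) = -2 + P/(-4 + P))
(-1*8 + s(3))*9 + I(-11)*X(Z(0)) = (-1*8 + (8 - 1*3)/(-4 + 3))*9 + 21*((3 + 0)²)² = (-8 + (8 - 3)/(-1))*9 + 21*(3²)² = (-8 - 1*5)*9 + 21*9² = (-8 - 5)*9 + 21*81 = -13*9 + 1701 = -117 + 1701 = 1584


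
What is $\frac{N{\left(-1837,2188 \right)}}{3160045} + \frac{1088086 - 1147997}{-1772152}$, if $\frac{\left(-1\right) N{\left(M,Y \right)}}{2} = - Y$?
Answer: $\frac{197076393147}{5600080066840} \approx 0.035192$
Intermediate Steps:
$N{\left(M,Y \right)} = 2 Y$ ($N{\left(M,Y \right)} = - 2 \left(- Y\right) = 2 Y$)
$\frac{N{\left(-1837,2188 \right)}}{3160045} + \frac{1088086 - 1147997}{-1772152} = \frac{2 \cdot 2188}{3160045} + \frac{1088086 - 1147997}{-1772152} = 4376 \cdot \frac{1}{3160045} - - \frac{59911}{1772152} = \frac{4376}{3160045} + \frac{59911}{1772152} = \frac{197076393147}{5600080066840}$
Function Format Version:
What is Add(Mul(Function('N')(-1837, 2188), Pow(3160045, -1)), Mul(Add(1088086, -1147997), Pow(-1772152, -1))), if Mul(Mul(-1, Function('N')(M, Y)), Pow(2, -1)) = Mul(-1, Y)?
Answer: Rational(197076393147, 5600080066840) ≈ 0.035192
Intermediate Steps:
Function('N')(M, Y) = Mul(2, Y) (Function('N')(M, Y) = Mul(-2, Mul(-1, Y)) = Mul(2, Y))
Add(Mul(Function('N')(-1837, 2188), Pow(3160045, -1)), Mul(Add(1088086, -1147997), Pow(-1772152, -1))) = Add(Mul(Mul(2, 2188), Pow(3160045, -1)), Mul(Add(1088086, -1147997), Pow(-1772152, -1))) = Add(Mul(4376, Rational(1, 3160045)), Mul(-59911, Rational(-1, 1772152))) = Add(Rational(4376, 3160045), Rational(59911, 1772152)) = Rational(197076393147, 5600080066840)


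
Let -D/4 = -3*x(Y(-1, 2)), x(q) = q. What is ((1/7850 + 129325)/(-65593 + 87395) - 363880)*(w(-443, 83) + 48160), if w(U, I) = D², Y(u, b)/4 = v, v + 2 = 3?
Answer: -785667482359673384/42786425 ≈ -1.8363e+10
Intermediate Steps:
v = 1 (v = -2 + 3 = 1)
Y(u, b) = 4 (Y(u, b) = 4*1 = 4)
D = 48 (D = -(-12)*4 = -4*(-12) = 48)
w(U, I) = 2304 (w(U, I) = 48² = 2304)
((1/7850 + 129325)/(-65593 + 87395) - 363880)*(w(-443, 83) + 48160) = ((1/7850 + 129325)/(-65593 + 87395) - 363880)*(2304 + 48160) = ((1/7850 + 129325)/21802 - 363880)*50464 = ((1015201251/7850)*(1/21802) - 363880)*50464 = (1015201251/171145700 - 363880)*50464 = -62275482114749/171145700*50464 = -785667482359673384/42786425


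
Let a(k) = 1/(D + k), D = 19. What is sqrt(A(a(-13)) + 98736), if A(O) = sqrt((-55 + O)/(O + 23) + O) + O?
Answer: sqrt(68676533142 + 834*I*sqrt(1530390))/834 ≈ 314.22 + 0.0023603*I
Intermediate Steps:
a(k) = 1/(19 + k)
A(O) = O + sqrt(O + (-55 + O)/(23 + O)) (A(O) = sqrt((-55 + O)/(23 + O) + O) + O = sqrt(O + (-55 + O)/(23 + O)) + O = O + sqrt(O + (-55 + O)/(23 + O)))
sqrt(A(a(-13)) + 98736) = sqrt((1/(19 - 13) + sqrt((-55 + 1/(19 - 13) + (23 + 1/(19 - 13))/(19 - 13))/(23 + 1/(19 - 13)))) + 98736) = sqrt((1/6 + sqrt((-55 + 1/6 + (23 + 1/6)/6)/(23 + 1/6))) + 98736) = sqrt((1/6 + sqrt((-55 + 1/6 + (1/6)*(139/6))/(139/6))) + 98736) = sqrt((1/6 + sqrt(6*(-55 + 1/6 + 139/36)/139)) + 98736) = sqrt((1/6 + sqrt((6/139)*(-1835/36))) + 98736) = sqrt((1/6 + sqrt(-1835/834)) + 98736) = sqrt((1/6 + I*sqrt(1530390)/834) + 98736) = sqrt(592417/6 + I*sqrt(1530390)/834)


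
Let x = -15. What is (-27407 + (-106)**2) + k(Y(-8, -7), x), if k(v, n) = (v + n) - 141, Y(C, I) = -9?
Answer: -16336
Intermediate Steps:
k(v, n) = -141 + n + v (k(v, n) = (n + v) - 141 = -141 + n + v)
(-27407 + (-106)**2) + k(Y(-8, -7), x) = (-27407 + (-106)**2) + (-141 - 15 - 9) = (-27407 + 11236) - 165 = -16171 - 165 = -16336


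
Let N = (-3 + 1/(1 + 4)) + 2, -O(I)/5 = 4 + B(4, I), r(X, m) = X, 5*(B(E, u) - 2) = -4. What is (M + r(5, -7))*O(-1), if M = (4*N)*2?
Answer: 182/5 ≈ 36.400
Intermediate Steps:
B(E, u) = 6/5 (B(E, u) = 2 + (⅕)*(-4) = 2 - ⅘ = 6/5)
O(I) = -26 (O(I) = -5*(4 + 6/5) = -5*26/5 = -26)
N = -⅘ (N = (-3 + 1/5) + 2 = (-3 + ⅕) + 2 = -14/5 + 2 = -⅘ ≈ -0.80000)
M = -32/5 (M = (4*(-⅘))*2 = -16/5*2 = -32/5 ≈ -6.4000)
(M + r(5, -7))*O(-1) = (-32/5 + 5)*(-26) = -7/5*(-26) = 182/5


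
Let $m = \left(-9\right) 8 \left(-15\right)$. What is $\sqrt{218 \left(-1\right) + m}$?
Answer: $\sqrt{862} \approx 29.36$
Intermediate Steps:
$m = 1080$ ($m = \left(-72\right) \left(-15\right) = 1080$)
$\sqrt{218 \left(-1\right) + m} = \sqrt{218 \left(-1\right) + 1080} = \sqrt{-218 + 1080} = \sqrt{862}$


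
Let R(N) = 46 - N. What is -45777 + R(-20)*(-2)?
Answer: -45909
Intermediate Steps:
-45777 + R(-20)*(-2) = -45777 + (46 - 1*(-20))*(-2) = -45777 + (46 + 20)*(-2) = -45777 + 66*(-2) = -45777 - 132 = -45909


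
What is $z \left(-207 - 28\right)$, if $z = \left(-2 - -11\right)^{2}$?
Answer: $-19035$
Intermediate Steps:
$z = 81$ ($z = \left(-2 + 11\right)^{2} = 9^{2} = 81$)
$z \left(-207 - 28\right) = 81 \left(-207 - 28\right) = 81 \left(-235\right) = -19035$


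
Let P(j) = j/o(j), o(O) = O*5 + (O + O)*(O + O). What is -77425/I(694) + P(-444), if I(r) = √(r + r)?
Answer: -1/1771 - 77425*√347/694 ≈ -2078.2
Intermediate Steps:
I(r) = √2*√r (I(r) = √(2*r) = √2*√r)
o(O) = 4*O² + 5*O (o(O) = 5*O + (2*O)*(2*O) = 5*O + 4*O² = 4*O² + 5*O)
P(j) = 1/(5 + 4*j) (P(j) = j/((j*(5 + 4*j))) = j*(1/(j*(5 + 4*j))) = 1/(5 + 4*j))
-77425/I(694) + P(-444) = -77425*√347/694 + 1/(5 + 4*(-444)) = -77425*√347/694 + 1/(5 - 1776) = -77425*√347/694 + 1/(-1771) = -77425*√347/694 - 1/1771 = -1/1771 - 77425*√347/694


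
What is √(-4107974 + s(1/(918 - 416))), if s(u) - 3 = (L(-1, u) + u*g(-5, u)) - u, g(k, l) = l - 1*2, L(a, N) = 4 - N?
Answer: 5*I*√41408964715/502 ≈ 2026.8*I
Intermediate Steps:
g(k, l) = -2 + l (g(k, l) = l - 2 = -2 + l)
s(u) = 7 - 2*u + u*(-2 + u) (s(u) = 3 + (((4 - u) + u*(-2 + u)) - u) = 3 + ((4 - u + u*(-2 + u)) - u) = 3 + (4 - 2*u + u*(-2 + u)) = 7 - 2*u + u*(-2 + u))
√(-4107974 + s(1/(918 - 416))) = √(-4107974 + (7 + (1/(918 - 416))² - 4/(918 - 416))) = √(-4107974 + (7 + (1/502)² - 4/502)) = √(-4107974 + (7 + (1/502)² - 4*1/502)) = √(-4107974 + (7 + 1/252004 - 2/251)) = √(-4107974 + 1762021/252004) = √(-1035224117875/252004) = 5*I*√41408964715/502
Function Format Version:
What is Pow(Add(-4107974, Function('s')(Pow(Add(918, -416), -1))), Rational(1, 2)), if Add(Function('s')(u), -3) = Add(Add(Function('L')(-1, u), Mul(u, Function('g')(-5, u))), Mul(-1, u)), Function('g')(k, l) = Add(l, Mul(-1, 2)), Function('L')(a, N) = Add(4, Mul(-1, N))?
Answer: Mul(Rational(5, 502), I, Pow(41408964715, Rational(1, 2))) ≈ Mul(2026.8, I)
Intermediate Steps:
Function('g')(k, l) = Add(-2, l) (Function('g')(k, l) = Add(l, -2) = Add(-2, l))
Function('s')(u) = Add(7, Mul(-2, u), Mul(u, Add(-2, u))) (Function('s')(u) = Add(3, Add(Add(Add(4, Mul(-1, u)), Mul(u, Add(-2, u))), Mul(-1, u))) = Add(3, Add(Add(4, Mul(-1, u), Mul(u, Add(-2, u))), Mul(-1, u))) = Add(3, Add(4, Mul(-2, u), Mul(u, Add(-2, u)))) = Add(7, Mul(-2, u), Mul(u, Add(-2, u))))
Pow(Add(-4107974, Function('s')(Pow(Add(918, -416), -1))), Rational(1, 2)) = Pow(Add(-4107974, Add(7, Pow(Pow(Add(918, -416), -1), 2), Mul(-4, Pow(Add(918, -416), -1)))), Rational(1, 2)) = Pow(Add(-4107974, Add(7, Pow(Pow(502, -1), 2), Mul(-4, Pow(502, -1)))), Rational(1, 2)) = Pow(Add(-4107974, Add(7, Pow(Rational(1, 502), 2), Mul(-4, Rational(1, 502)))), Rational(1, 2)) = Pow(Add(-4107974, Add(7, Rational(1, 252004), Rational(-2, 251))), Rational(1, 2)) = Pow(Add(-4107974, Rational(1762021, 252004)), Rational(1, 2)) = Pow(Rational(-1035224117875, 252004), Rational(1, 2)) = Mul(Rational(5, 502), I, Pow(41408964715, Rational(1, 2)))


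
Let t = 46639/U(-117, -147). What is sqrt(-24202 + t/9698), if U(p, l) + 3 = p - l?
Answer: 7*I*sqrt(3762715295118)/87282 ≈ 155.57*I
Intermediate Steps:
U(p, l) = -3 + p - l (U(p, l) = -3 + (p - l) = -3 + p - l)
t = 46639/27 (t = 46639/(-3 - 117 - 1*(-147)) = 46639/(-3 - 117 + 147) = 46639/27 ≈ 1727.4)
sqrt(-24202 + t/9698) = sqrt(-24202 + (46639/27)/9698) = sqrt(-24202 + (46639/27)*(1/9698)) = sqrt(-24202 + 46639/261846) = sqrt(-6337150253/261846) = 7*I*sqrt(3762715295118)/87282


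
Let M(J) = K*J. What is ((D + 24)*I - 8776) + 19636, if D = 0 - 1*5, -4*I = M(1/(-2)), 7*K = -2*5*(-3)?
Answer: 304365/28 ≈ 10870.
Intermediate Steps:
K = 30/7 (K = (-2*5*(-3))/7 = (-10*(-3))/7 = (⅐)*30 = 30/7 ≈ 4.2857)
M(J) = 30*J/7
I = 15/28 (I = -15/(14*(-2)) = -15*(-1)/(14*2) = -¼*(-15/7) = 15/28 ≈ 0.53571)
D = -5 (D = 0 - 5 = -5)
((D + 24)*I - 8776) + 19636 = ((-5 + 24)*(15/28) - 8776) + 19636 = (19*(15/28) - 8776) + 19636 = (285/28 - 8776) + 19636 = -245443/28 + 19636 = 304365/28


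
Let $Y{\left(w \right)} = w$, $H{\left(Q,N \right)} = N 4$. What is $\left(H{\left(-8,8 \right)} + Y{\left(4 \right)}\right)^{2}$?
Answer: $1296$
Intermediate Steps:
$H{\left(Q,N \right)} = 4 N$
$\left(H{\left(-8,8 \right)} + Y{\left(4 \right)}\right)^{2} = \left(4 \cdot 8 + 4\right)^{2} = \left(32 + 4\right)^{2} = 36^{2} = 1296$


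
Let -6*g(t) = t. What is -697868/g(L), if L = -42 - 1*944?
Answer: -2093604/493 ≈ -4246.7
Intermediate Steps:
L = -986 (L = -42 - 944 = -986)
g(t) = -t/6
-697868/g(L) = -697868/((-1/6*(-986))) = -697868/493/3 = -697868*3/493 = -2093604/493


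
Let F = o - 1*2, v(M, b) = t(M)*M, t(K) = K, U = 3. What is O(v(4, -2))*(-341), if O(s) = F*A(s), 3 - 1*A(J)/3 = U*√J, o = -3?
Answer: -46035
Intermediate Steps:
A(J) = 9 - 9*√J
v(M, b) = M² (v(M, b) = M*M = M²)
F = -5 (F = -3 - 1*2 = -3 - 2 = -5)
O(s) = -45 + 45*√s (O(s) = -5*(9 - 9*√s) = -45 + 45*√s)
O(v(4, -2))*(-341) = (-45 + 45*√(4²))*(-341) = (-45 + 45*√16)*(-341) = (-45 + 45*4)*(-341) = (-45 + 180)*(-341) = 135*(-341) = -46035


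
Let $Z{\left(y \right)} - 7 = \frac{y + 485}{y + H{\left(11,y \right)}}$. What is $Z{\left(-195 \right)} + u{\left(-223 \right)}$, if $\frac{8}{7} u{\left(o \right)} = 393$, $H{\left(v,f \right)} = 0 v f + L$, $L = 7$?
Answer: $\frac{131349}{376} \approx 349.33$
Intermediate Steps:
$H{\left(v,f \right)} = 7$ ($H{\left(v,f \right)} = 0 v f + 7 = 0 f + 7 = 0 + 7 = 7$)
$u{\left(o \right)} = \frac{2751}{8}$ ($u{\left(o \right)} = \frac{7}{8} \cdot 393 = \frac{2751}{8}$)
$Z{\left(y \right)} = 7 + \frac{485 + y}{7 + y}$ ($Z{\left(y \right)} = 7 + \frac{y + 485}{y + 7} = 7 + \frac{485 + y}{7 + y}$)
$Z{\left(-195 \right)} + u{\left(-223 \right)} = \frac{2 \left(267 + 4 \left(-195\right)\right)}{7 - 195} + \frac{2751}{8} = \frac{2 \left(267 - 780\right)}{-188} + \frac{2751}{8} = 2 \left(- \frac{1}{188}\right) \left(-513\right) + \frac{2751}{8} = \frac{513}{94} + \frac{2751}{8} = \frac{131349}{376}$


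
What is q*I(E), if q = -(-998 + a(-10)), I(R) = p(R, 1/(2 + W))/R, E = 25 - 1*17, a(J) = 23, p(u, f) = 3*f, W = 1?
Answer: 975/8 ≈ 121.88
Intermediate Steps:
E = 8 (E = 25 - 17 = 8)
I(R) = 1/R (I(R) = (3/(2 + 1))/R = (3/3)/R = (3*(1/3))/R = 1/R)
q = 975 (q = -(-998 + 23) = -1*(-975) = 975)
q*I(E) = 975/8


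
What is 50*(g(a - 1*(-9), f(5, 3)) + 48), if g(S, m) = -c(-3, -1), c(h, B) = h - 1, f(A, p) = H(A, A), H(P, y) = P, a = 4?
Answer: 2600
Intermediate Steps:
f(A, p) = A
c(h, B) = -1 + h
g(S, m) = 4 (g(S, m) = -(-1 - 3) = -1*(-4) = 4)
50*(g(a - 1*(-9), f(5, 3)) + 48) = 50*(4 + 48) = 50*52 = 2600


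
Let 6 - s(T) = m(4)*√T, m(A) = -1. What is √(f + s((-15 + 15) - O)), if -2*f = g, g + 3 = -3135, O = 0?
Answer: 15*√7 ≈ 39.686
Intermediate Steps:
s(T) = 6 + √T (s(T) = 6 - (-1)*√T = 6 + √T)
g = -3138 (g = -3 - 3135 = -3138)
f = 1569 (f = -½*(-3138) = 1569)
√(f + s((-15 + 15) - O)) = √(1569 + (6 + √((-15 + 15) - 1*0))) = √(1569 + (6 + √(0 + 0))) = √(1569 + (6 + √0)) = √(1569 + (6 + 0)) = √(1569 + 6) = √1575 = 15*√7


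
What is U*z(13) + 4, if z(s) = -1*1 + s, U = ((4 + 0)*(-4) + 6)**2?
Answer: 1204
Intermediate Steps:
U = 100 (U = (4*(-4) + 6)**2 = (-16 + 6)**2 = (-10)**2 = 100)
z(s) = -1 + s
U*z(13) + 4 = 100*(-1 + 13) + 4 = 100*12 + 4 = 1200 + 4 = 1204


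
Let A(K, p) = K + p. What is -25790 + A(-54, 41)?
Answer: -25803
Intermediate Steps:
-25790 + A(-54, 41) = -25790 + (-54 + 41) = -25790 - 13 = -25803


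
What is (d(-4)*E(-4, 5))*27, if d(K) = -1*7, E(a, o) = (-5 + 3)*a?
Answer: -1512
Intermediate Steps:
E(a, o) = -2*a
d(K) = -7
(d(-4)*E(-4, 5))*27 = -(-14)*(-4)*27 = -7*8*27 = -56*27 = -1512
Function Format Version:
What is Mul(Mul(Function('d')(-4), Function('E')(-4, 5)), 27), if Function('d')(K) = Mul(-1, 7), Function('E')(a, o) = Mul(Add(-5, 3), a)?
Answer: -1512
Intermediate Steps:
Function('E')(a, o) = Mul(-2, a)
Function('d')(K) = -7
Mul(Mul(Function('d')(-4), Function('E')(-4, 5)), 27) = Mul(Mul(-7, Mul(-2, -4)), 27) = Mul(Mul(-7, 8), 27) = Mul(-56, 27) = -1512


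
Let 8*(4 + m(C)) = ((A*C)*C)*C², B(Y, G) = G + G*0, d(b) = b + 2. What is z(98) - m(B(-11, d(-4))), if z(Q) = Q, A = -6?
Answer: 114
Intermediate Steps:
d(b) = 2 + b
B(Y, G) = G (B(Y, G) = G + 0 = G)
m(C) = -4 - 3*C⁴/4 (m(C) = -4 + (((-6*C)*C)*C²)/8 = -4 + ((-6*C²)*C²)/8 = -4 + (-6*C⁴)/8 = -4 - 3*C⁴/4)
z(98) - m(B(-11, d(-4))) = 98 - (-4 - 3*(2 - 4)⁴/4) = 98 - (-4 - ¾*(-2)⁴) = 98 - (-4 - ¾*16) = 98 - (-4 - 12) = 98 - 1*(-16) = 98 + 16 = 114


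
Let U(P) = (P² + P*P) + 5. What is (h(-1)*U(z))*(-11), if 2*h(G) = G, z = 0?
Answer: 55/2 ≈ 27.500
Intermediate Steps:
h(G) = G/2
U(P) = 5 + 2*P² (U(P) = (P² + P²) + 5 = 2*P² + 5 = 5 + 2*P²)
(h(-1)*U(z))*(-11) = (((½)*(-1))*(5 + 2*0²))*(-11) = -(5 + 2*0)/2*(-11) = -(5 + 0)/2*(-11) = -½*5*(-11) = -5/2*(-11) = 55/2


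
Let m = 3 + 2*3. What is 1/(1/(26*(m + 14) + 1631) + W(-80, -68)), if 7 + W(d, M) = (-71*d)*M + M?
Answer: -2229/861096134 ≈ -2.5886e-6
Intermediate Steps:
m = 9 (m = 3 + 6 = 9)
W(d, M) = -7 + M - 71*M*d (W(d, M) = -7 + ((-71*d)*M + M) = -7 + (-71*M*d + M) = -7 + (M - 71*M*d) = -7 + M - 71*M*d)
1/(1/(26*(m + 14) + 1631) + W(-80, -68)) = 1/(1/(26*(9 + 14) + 1631) + (-7 - 68 - 71*(-68)*(-80))) = 1/(1/(26*23 + 1631) + (-7 - 68 - 386240)) = 1/(1/(598 + 1631) - 386315) = 1/(1/2229 - 386315) = 1/(-861096134/2229) = -2229/861096134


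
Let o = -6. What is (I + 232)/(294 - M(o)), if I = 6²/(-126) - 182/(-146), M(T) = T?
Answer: 39681/51100 ≈ 0.77654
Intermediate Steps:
I = 491/511 (I = 36*(-1/126) - 182*(-1/146) = -2/7 + 91/73 = 491/511 ≈ 0.96086)
(I + 232)/(294 - M(o)) = (491/511 + 232)/(294 - 1*(-6)) = 119043/(511*(294 + 6)) = (119043/511)/300 = (119043/511)*(1/300) = 39681/51100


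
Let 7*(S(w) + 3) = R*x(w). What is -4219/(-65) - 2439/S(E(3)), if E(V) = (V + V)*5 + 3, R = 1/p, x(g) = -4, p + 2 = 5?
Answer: 3611908/4355 ≈ 829.37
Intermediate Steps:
p = 3 (p = -2 + 5 = 3)
R = 1/3 ≈ 0.33333
E(V) = 3 + 10*V (E(V) = (2*V)*5 + 3 = 10*V + 3 = 3 + 10*V)
S(w) = -67/21 (S(w) = -3 + ((1/3)*(-4))/7 = -3 + (1/7)*(-4/3) = -3 - 4/21 = -67/21)
-4219/(-65) - 2439/S(E(3)) = -4219/(-65) - 2439/(-67/21) = -4219*(-1/65) - 2439*(-21/67) = 4219/65 + 51219/67 = 3611908/4355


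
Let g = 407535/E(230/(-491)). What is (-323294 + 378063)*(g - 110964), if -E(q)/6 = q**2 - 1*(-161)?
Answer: -474212573985924917/77733882 ≈ -6.1005e+9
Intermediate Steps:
E(q) = -966 - 6*q**2 (E(q) = -6*(q**2 - 1*(-161)) = -6*(q**2 + 161) = -6*(161 + q**2) = -966 - 6*q**2)
g = -32749648445/77733882 (g = 407535/(-966 - 6*(230/(-491))**2) = 407535/(-966 - 6*(230*(-1/491))**2) = 407535/(-966 - 6*(-230/491)**2) = 407535/(-966 - 6*52900/241081) = 407535/(-966 - 317400/241081) = 407535/(-233201646/241081) = 407535*(-241081/233201646) = -32749648445/77733882 ≈ -421.30)
(-323294 + 378063)*(g - 110964) = (-323294 + 378063)*(-32749648445/77733882 - 110964) = 54769*(-8658412130693/77733882) = -474212573985924917/77733882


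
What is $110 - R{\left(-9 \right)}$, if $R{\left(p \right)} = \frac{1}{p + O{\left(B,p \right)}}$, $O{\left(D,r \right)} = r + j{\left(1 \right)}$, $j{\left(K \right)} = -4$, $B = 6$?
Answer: $\frac{2421}{22} \approx 110.05$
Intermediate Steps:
$O{\left(D,r \right)} = -4 + r$ ($O{\left(D,r \right)} = r - 4 = -4 + r$)
$R{\left(p \right)} = \frac{1}{-4 + 2 p}$ ($R{\left(p \right)} = \frac{1}{p + \left(-4 + p\right)} = \frac{1}{-4 + 2 p}$)
$110 - R{\left(-9 \right)} = 110 - \frac{1}{2 \left(-2 - 9\right)} = 110 - \frac{1}{2 \left(-11\right)} = 110 - \frac{1}{2} \left(- \frac{1}{11}\right) = 110 - - \frac{1}{22} = 110 + \frac{1}{22} = \frac{2421}{22}$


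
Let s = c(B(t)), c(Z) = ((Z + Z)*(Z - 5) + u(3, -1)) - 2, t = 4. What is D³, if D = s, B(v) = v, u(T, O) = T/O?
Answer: -2197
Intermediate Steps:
c(Z) = -5 + 2*Z*(-5 + Z) (c(Z) = ((Z + Z)*(Z - 5) + 3/(-1)) - 2 = ((2*Z)*(-5 + Z) + 3*(-1)) - 2 = (2*Z*(-5 + Z) - 3) - 2 = (-3 + 2*Z*(-5 + Z)) - 2 = -5 + 2*Z*(-5 + Z))
s = -13 (s = -5 - 10*4 + 2*4² = -5 - 40 + 2*16 = -5 - 40 + 32 = -13)
D = -13
D³ = (-13)³ = -2197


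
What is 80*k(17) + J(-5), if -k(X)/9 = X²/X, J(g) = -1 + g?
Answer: -12246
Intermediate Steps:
k(X) = -9*X (k(X) = -9*X²/X = -9*X)
80*k(17) + J(-5) = 80*(-9*17) + (-1 - 5) = 80*(-153) - 6 = -12240 - 6 = -12246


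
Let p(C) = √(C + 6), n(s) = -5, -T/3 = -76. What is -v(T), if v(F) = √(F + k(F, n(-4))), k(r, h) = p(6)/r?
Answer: -√(2963088 + 114*√3)/114 ≈ -15.100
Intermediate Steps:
T = 228 (T = -3*(-76) = 228)
p(C) = √(6 + C)
k(r, h) = 2*√3/r (k(r, h) = √(6 + 6)/r = √12/r = (2*√3)/r = 2*√3/r)
v(F) = √(F + 2*√3/F)
-v(T) = -√(228 + 2*√3/228) = -√(228 + 2*√3*(1/228)) = -√(228 + √3/114)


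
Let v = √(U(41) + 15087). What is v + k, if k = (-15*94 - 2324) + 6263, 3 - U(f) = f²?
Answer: 2529 + √13409 ≈ 2644.8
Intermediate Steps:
U(f) = 3 - f²
v = √13409 (v = √((3 - 1*41²) + 15087) = √((3 - 1*1681) + 15087) = √((3 - 1681) + 15087) = √(-1678 + 15087) = √13409 ≈ 115.80)
k = 2529 (k = (-1410 - 2324) + 6263 = -3734 + 6263 = 2529)
v + k = √13409 + 2529 = 2529 + √13409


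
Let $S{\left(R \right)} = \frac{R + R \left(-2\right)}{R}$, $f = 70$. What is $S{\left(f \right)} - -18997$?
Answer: $18996$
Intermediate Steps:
$S{\left(R \right)} = -1$ ($S{\left(R \right)} = \frac{R - 2 R}{R} = \frac{\left(-1\right) R}{R} = -1$)
$S{\left(f \right)} - -18997 = -1 - -18997 = -1 + 18997 = 18996$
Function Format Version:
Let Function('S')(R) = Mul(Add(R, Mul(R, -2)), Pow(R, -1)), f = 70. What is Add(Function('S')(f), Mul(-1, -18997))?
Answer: 18996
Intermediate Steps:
Function('S')(R) = -1 (Function('S')(R) = Mul(Add(R, Mul(-2, R)), Pow(R, -1)) = Mul(Mul(-1, R), Pow(R, -1)) = -1)
Add(Function('S')(f), Mul(-1, -18997)) = Add(-1, Mul(-1, -18997)) = Add(-1, 18997) = 18996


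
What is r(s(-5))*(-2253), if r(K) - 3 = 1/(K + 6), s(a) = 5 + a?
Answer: -14269/2 ≈ -7134.5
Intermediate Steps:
r(K) = 3 + 1/(6 + K) (r(K) = 3 + 1/(K + 6) = 3 + 1/(6 + K))
r(s(-5))*(-2253) = ((19 + 3*(5 - 5))/(6 + (5 - 5)))*(-2253) = ((19 + 3*0)/(6 + 0))*(-2253) = ((19 + 0)/6)*(-2253) = ((⅙)*19)*(-2253) = (19/6)*(-2253) = -14269/2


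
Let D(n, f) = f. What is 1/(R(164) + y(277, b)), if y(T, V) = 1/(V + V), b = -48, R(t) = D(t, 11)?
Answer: 96/1055 ≈ 0.090995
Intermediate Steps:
R(t) = 11
y(T, V) = 1/(2*V)
1/(R(164) + y(277, b)) = 1/(11 + (1/2)/(-48)) = 1/(11 + (1/2)*(-1/48)) = 1/(11 - 1/96) = 1/(1055/96) = 96/1055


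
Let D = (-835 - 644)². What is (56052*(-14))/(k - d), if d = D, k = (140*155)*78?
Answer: 261576/164947 ≈ 1.5858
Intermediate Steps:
D = 2187441 (D = (-1479)² = 2187441)
k = 1692600 (k = 21700*78 = 1692600)
d = 2187441
(56052*(-14))/(k - d) = (56052*(-14))/(1692600 - 1*2187441) = -784728/(1692600 - 2187441) = -784728/(-494841) = -784728*(-1/494841) = 261576/164947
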